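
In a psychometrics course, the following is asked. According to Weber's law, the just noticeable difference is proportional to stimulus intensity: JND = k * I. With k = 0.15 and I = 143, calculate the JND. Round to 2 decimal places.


JND = k * I
JND = 0.15 * 143
= 21.45


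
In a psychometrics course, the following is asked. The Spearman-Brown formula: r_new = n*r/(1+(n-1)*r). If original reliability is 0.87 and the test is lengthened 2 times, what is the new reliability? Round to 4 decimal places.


r_new = n*r / (1 + (n-1)*r)
Numerator = 2 * 0.87 = 1.74
Denominator = 1 + 1 * 0.87 = 1.87
r_new = 1.74 / 1.87
= 0.9305


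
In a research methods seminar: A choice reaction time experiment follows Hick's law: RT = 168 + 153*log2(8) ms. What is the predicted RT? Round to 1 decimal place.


RT = 168 + 153 * log2(8)
log2(8) = 3.0
RT = 168 + 153 * 3.0
= 168 + 459.0
= 627.0 ms


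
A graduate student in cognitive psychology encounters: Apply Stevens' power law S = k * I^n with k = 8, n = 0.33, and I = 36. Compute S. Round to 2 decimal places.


S = 8 * 36^0.33
36^0.33 = 3.2627
S = 8 * 3.2627
= 26.10


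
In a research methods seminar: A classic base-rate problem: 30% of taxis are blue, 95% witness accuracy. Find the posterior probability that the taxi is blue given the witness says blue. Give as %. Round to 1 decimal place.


P(blue | says blue) = P(says blue | blue)*P(blue) / [P(says blue | blue)*P(blue) + P(says blue | not blue)*P(not blue)]
Numerator = 0.95 * 0.3 = 0.285
False identification = 0.05 * 0.7 = 0.035
P = 0.285 / (0.285 + 0.035)
= 0.285 / 0.32
As percentage = 89.1


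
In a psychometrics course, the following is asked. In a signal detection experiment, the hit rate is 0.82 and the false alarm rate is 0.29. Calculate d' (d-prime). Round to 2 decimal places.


d' = z(HR) - z(FAR)
z(0.82) = 0.9154
z(0.29) = -0.5534
d' = 0.9154 - -0.5534
= 1.47


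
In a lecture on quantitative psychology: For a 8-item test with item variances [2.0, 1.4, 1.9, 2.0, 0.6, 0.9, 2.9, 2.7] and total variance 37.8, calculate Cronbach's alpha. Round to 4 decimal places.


alpha = (k/(k-1)) * (1 - sum(s_i^2)/s_total^2)
sum(item variances) = 14.4
k/(k-1) = 8/7 = 1.142857
1 - 14.4/37.8 = 1 - 0.380952 = 0.619048
alpha = 1.142857 * 0.619048
= 0.7075


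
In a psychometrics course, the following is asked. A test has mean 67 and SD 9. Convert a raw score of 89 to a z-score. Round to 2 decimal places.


z = (X - mu) / sigma
= (89 - 67) / 9
= 22 / 9
= 2.44


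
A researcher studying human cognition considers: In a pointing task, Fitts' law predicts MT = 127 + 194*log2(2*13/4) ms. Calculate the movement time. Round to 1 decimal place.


MT = 127 + 194 * log2(2*13/4)
2D/W = 6.5
log2(6.5) = 2.7004
MT = 127 + 194 * 2.7004
= 650.9 ms


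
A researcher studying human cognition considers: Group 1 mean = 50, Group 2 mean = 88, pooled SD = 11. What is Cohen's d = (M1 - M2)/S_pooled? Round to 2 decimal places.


Cohen's d = (M1 - M2) / S_pooled
= (50 - 88) / 11
= -38 / 11
= -3.45


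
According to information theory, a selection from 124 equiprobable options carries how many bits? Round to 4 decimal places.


H = log2(n)
H = log2(124)
= 6.9542


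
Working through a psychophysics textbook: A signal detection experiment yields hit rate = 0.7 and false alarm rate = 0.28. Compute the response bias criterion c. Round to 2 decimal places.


c = -0.5 * (z(HR) + z(FAR))
z(0.7) = 0.5244
z(0.28) = -0.5828
c = -0.5 * (0.5244 + -0.5828)
= -0.5 * -0.0584
= 0.03


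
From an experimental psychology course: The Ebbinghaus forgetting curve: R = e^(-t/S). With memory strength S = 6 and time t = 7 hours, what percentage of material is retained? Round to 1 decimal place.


R = e^(-t/S)
-t/S = -7/6 = -1.166667
R = e^(-1.166667) = 0.311403
Percentage = 0.311403 * 100
= 31.1


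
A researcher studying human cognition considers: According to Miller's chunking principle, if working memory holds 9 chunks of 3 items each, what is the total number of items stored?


Total items = chunks * items_per_chunk
= 9 * 3
= 27


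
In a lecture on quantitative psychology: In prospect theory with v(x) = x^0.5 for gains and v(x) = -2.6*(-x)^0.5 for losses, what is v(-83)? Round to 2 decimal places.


Since x = -83 < 0, use v(x) = -lambda*(-x)^alpha
(-x) = 83
83^0.5 = 9.1104
v(-83) = -2.6 * 9.1104
= -23.69


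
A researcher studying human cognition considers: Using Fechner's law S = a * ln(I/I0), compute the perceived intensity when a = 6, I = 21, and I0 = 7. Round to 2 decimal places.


S = 6 * ln(21/7)
I/I0 = 3.0
ln(3.0) = 1.0986
S = 6 * 1.0986
= 6.59


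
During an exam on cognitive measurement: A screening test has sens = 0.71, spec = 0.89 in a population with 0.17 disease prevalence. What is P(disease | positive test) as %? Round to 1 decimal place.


PPV = (sens * prev) / (sens * prev + (1-spec) * (1-prev))
Numerator = 0.71 * 0.17 = 0.1207
P(positive and no disease) = (1 - spec) * (1 - prev) = (1 - 0.89) * (1 - 0.17) = 0.0913
Denominator = 0.1207 + 0.0913 = 0.212
PPV = 0.1207 / 0.212 = 0.56934
As percentage = 56.9


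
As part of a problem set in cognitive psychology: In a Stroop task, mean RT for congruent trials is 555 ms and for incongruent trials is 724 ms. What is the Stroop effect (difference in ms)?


Stroop effect = RT(incongruent) - RT(congruent)
= 724 - 555
= 169 ms


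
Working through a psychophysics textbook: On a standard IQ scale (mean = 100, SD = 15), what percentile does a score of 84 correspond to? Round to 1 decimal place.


z = (IQ - mean) / SD
z = (84 - 100) / 15 = -1.0667
Percentile = Phi(-1.0667) * 100
Phi(-1.0667) = 0.143054
= 14.3


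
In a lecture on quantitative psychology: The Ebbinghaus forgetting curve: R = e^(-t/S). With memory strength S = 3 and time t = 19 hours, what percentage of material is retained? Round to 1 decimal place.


R = e^(-t/S)
-t/S = -19/3 = -6.333333
R = e^(-6.333333) = 0.001776
Percentage = 0.001776 * 100
= 0.2


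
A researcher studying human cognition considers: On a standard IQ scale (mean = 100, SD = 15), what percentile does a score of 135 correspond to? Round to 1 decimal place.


z = (IQ - mean) / SD
z = (135 - 100) / 15 = 2.3333
Percentile = Phi(2.3333) * 100
Phi(2.3333) = 0.990184
= 99.0


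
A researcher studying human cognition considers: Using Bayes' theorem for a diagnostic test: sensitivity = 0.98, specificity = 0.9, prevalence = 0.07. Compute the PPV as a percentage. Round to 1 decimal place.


PPV = (sens * prev) / (sens * prev + (1-spec) * (1-prev))
Numerator = 0.98 * 0.07 = 0.0686
P(positive and no disease) = (1 - spec) * (1 - prev) = (1 - 0.9) * (1 - 0.07) = 0.093
Denominator = 0.0686 + 0.093 = 0.1616
PPV = 0.0686 / 0.1616 = 0.424505
As percentage = 42.5


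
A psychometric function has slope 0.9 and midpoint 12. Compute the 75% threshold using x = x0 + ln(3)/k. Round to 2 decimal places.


At P = 0.75: 0.75 = 1/(1 + e^(-k*(x-x0)))
Solving: e^(-k*(x-x0)) = 1/3
x = x0 + ln(3)/k
ln(3) = 1.0986
x = 12 + 1.0986/0.9
= 12 + 1.2207
= 13.22


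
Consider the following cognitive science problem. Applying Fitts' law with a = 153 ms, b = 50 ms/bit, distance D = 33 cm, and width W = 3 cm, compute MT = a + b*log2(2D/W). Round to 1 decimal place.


MT = 153 + 50 * log2(2*33/3)
2D/W = 22.0
log2(22.0) = 4.4594
MT = 153 + 50 * 4.4594
= 376.0 ms


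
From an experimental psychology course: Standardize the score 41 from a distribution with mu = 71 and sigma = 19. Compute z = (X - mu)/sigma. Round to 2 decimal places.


z = (X - mu) / sigma
= (41 - 71) / 19
= -30 / 19
= -1.58


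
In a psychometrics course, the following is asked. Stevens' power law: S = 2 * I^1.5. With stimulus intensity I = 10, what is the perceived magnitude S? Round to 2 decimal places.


S = 2 * 10^1.5
10^1.5 = 31.6228
S = 2 * 31.6228
= 63.25


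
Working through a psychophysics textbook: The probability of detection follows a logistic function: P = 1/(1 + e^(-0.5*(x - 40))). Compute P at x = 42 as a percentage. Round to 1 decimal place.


P(x) = 1/(1 + e^(-0.5*(42 - 40)))
Exponent = -0.5 * 2 = -1.0
e^(-1.0) = 0.367879
P = 1/(1 + 0.367879) = 0.731059
Percentage = 73.1


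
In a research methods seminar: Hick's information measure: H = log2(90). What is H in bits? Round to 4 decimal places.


H = log2(n)
H = log2(90)
= 6.4919


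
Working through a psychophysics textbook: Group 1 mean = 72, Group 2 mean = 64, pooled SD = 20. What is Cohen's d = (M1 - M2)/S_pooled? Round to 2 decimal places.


Cohen's d = (M1 - M2) / S_pooled
= (72 - 64) / 20
= 8 / 20
= 0.40


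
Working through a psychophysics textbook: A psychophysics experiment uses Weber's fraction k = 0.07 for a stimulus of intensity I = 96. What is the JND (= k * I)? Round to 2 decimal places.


JND = k * I
JND = 0.07 * 96
= 6.72


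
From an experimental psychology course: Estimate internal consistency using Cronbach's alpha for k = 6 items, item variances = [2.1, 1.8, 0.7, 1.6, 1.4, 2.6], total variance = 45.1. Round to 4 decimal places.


alpha = (k/(k-1)) * (1 - sum(s_i^2)/s_total^2)
sum(item variances) = 10.2
k/(k-1) = 6/5 = 1.2
1 - 10.2/45.1 = 1 - 0.226164 = 0.773836
alpha = 1.2 * 0.773836
= 0.9286


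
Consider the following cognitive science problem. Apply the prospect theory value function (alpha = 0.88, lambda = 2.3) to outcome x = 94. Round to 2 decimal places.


Since x = 94 >= 0, use v(x) = x^0.88
94^0.88 = 54.4945
v(94) = 54.49


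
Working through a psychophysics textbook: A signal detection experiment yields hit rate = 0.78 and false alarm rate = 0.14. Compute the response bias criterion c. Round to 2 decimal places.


c = -0.5 * (z(HR) + z(FAR))
z(0.78) = 0.7722
z(0.14) = -1.0803
c = -0.5 * (0.7722 + -1.0803)
= -0.5 * -0.3081
= 0.15


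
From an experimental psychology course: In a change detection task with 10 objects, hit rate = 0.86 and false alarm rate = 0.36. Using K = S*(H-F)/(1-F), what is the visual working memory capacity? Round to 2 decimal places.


K = S * (H - F) / (1 - F)
H - F = 0.5
1 - F = 0.64
K = 10 * 0.5 / 0.64
= 7.81


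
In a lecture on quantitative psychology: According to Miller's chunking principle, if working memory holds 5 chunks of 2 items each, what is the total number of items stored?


Total items = chunks * items_per_chunk
= 5 * 2
= 10


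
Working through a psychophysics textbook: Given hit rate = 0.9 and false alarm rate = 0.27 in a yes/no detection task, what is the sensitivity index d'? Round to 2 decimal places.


d' = z(HR) - z(FAR)
z(0.9) = 1.2816
z(0.27) = -0.6128
d' = 1.2816 - -0.6128
= 1.89


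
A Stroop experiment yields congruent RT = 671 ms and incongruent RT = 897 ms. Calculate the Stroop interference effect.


Stroop effect = RT(incongruent) - RT(congruent)
= 897 - 671
= 226 ms


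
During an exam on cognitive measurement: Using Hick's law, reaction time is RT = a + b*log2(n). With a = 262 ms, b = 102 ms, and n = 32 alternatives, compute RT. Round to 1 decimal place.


RT = 262 + 102 * log2(32)
log2(32) = 5.0
RT = 262 + 102 * 5.0
= 262 + 510.0
= 772.0 ms


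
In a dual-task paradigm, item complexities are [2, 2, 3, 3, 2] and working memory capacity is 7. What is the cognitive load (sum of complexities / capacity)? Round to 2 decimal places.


Total complexity = 2 + 2 + 3 + 3 + 2 = 12
Load = total / capacity = 12 / 7
= 1.71


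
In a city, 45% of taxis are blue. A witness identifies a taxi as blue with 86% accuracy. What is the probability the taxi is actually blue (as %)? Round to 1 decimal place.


P(blue | says blue) = P(says blue | blue)*P(blue) / [P(says blue | blue)*P(blue) + P(says blue | not blue)*P(not blue)]
Numerator = 0.86 * 0.45 = 0.387
False identification = 0.14 * 0.55 = 0.077
P = 0.387 / (0.387 + 0.077)
= 0.387 / 0.464
As percentage = 83.4


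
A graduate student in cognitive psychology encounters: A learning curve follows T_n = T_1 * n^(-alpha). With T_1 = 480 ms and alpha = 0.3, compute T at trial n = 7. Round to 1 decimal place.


T_n = 480 * 7^(-0.3)
7^(-0.3) = 0.55779
T_n = 480 * 0.55779
= 267.7 ms


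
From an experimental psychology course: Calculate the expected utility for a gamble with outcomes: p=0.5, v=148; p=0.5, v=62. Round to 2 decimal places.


EU = sum(p_i * v_i)
0.5 * 148 = 74.0
0.5 * 62 = 31.0
EU = 74.0 + 31.0
= 105.00


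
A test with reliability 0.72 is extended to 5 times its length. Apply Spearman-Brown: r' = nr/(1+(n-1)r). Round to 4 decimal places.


r_new = n*r / (1 + (n-1)*r)
Numerator = 5 * 0.72 = 3.6
Denominator = 1 + 4 * 0.72 = 3.88
r_new = 3.6 / 3.88
= 0.9278


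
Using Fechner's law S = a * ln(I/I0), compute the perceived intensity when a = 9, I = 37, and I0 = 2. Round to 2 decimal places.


S = 9 * ln(37/2)
I/I0 = 18.5
ln(18.5) = 2.9178
S = 9 * 2.9178
= 26.26


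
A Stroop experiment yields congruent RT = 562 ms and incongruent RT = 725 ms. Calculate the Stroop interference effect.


Stroop effect = RT(incongruent) - RT(congruent)
= 725 - 562
= 163 ms


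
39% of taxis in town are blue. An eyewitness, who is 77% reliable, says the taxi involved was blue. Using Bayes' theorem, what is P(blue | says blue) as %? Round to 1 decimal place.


P(blue | says blue) = P(says blue | blue)*P(blue) / [P(says blue | blue)*P(blue) + P(says blue | not blue)*P(not blue)]
Numerator = 0.77 * 0.39 = 0.3003
False identification = 0.23 * 0.61 = 0.1403
P = 0.3003 / (0.3003 + 0.1403)
= 0.3003 / 0.4406
As percentage = 68.2


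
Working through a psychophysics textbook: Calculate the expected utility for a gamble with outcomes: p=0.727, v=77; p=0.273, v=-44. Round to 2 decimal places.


EU = sum(p_i * v_i)
0.727 * 77 = 55.979
0.273 * -44 = -12.012
EU = 55.979 + -12.012
= 43.97


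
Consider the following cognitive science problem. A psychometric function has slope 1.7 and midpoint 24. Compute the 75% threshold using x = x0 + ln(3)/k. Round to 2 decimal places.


At P = 0.75: 0.75 = 1/(1 + e^(-k*(x-x0)))
Solving: e^(-k*(x-x0)) = 1/3
x = x0 + ln(3)/k
ln(3) = 1.0986
x = 24 + 1.0986/1.7
= 24 + 0.6462
= 24.65


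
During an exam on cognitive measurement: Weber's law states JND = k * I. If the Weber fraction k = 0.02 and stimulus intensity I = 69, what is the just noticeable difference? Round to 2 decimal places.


JND = k * I
JND = 0.02 * 69
= 1.38


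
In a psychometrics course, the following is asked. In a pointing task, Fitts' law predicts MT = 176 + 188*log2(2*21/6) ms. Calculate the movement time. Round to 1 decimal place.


MT = 176 + 188 * log2(2*21/6)
2D/W = 7.0
log2(7.0) = 2.8074
MT = 176 + 188 * 2.8074
= 703.8 ms


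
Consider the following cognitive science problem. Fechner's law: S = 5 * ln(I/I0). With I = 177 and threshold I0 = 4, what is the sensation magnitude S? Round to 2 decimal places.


S = 5 * ln(177/4)
I/I0 = 44.25
ln(44.25) = 3.7899
S = 5 * 3.7899
= 18.95


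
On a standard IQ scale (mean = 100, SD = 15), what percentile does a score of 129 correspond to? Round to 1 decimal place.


z = (IQ - mean) / SD
z = (129 - 100) / 15 = 1.9333
Percentile = Phi(1.9333) * 100
Phi(1.9333) = 0.9734
= 97.3


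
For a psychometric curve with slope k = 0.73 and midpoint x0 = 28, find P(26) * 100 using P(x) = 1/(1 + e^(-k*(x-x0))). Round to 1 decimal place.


P(x) = 1/(1 + e^(-0.73*(26 - 28)))
Exponent = -0.73 * -2 = 1.46
e^(1.46) = 4.30596
P = 1/(1 + 4.30596) = 0.188467
Percentage = 18.8


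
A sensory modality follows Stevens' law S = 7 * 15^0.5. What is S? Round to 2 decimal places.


S = 7 * 15^0.5
15^0.5 = 3.873
S = 7 * 3.873
= 27.11


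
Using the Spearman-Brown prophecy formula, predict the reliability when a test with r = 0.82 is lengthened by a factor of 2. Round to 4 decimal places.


r_new = n*r / (1 + (n-1)*r)
Numerator = 2 * 0.82 = 1.64
Denominator = 1 + 1 * 0.82 = 1.82
r_new = 1.64 / 1.82
= 0.9011


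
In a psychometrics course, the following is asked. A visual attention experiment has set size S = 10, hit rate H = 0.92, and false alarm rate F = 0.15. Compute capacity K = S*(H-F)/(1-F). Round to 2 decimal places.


K = S * (H - F) / (1 - F)
H - F = 0.77
1 - F = 0.85
K = 10 * 0.77 / 0.85
= 9.06


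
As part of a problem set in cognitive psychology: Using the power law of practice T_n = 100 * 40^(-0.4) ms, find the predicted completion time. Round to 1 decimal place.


T_n = 100 * 40^(-0.4)
40^(-0.4) = 0.228653
T_n = 100 * 0.228653
= 22.9 ms


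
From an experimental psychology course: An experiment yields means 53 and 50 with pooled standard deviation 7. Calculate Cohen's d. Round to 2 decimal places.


Cohen's d = (M1 - M2) / S_pooled
= (53 - 50) / 7
= 3 / 7
= 0.43


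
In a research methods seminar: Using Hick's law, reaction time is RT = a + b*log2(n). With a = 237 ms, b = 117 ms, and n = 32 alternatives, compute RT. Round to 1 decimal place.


RT = 237 + 117 * log2(32)
log2(32) = 5.0
RT = 237 + 117 * 5.0
= 237 + 585.0
= 822.0 ms


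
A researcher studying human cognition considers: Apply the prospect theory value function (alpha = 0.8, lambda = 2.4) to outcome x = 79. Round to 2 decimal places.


Since x = 79 >= 0, use v(x) = x^0.8
79^0.8 = 32.9687
v(79) = 32.97


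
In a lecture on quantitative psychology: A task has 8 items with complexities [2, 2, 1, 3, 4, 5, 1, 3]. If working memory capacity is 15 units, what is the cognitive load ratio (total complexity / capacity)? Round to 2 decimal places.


Total complexity = 2 + 2 + 1 + 3 + 4 + 5 + 1 + 3 = 21
Load = total / capacity = 21 / 15
= 1.40


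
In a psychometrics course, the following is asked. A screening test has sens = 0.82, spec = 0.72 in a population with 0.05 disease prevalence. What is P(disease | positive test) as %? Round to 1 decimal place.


PPV = (sens * prev) / (sens * prev + (1-spec) * (1-prev))
Numerator = 0.82 * 0.05 = 0.041
P(positive and no disease) = (1 - spec) * (1 - prev) = (1 - 0.72) * (1 - 0.05) = 0.266
Denominator = 0.041 + 0.266 = 0.307
PPV = 0.041 / 0.307 = 0.13355
As percentage = 13.4


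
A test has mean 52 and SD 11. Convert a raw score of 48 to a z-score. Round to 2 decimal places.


z = (X - mu) / sigma
= (48 - 52) / 11
= -4 / 11
= -0.36


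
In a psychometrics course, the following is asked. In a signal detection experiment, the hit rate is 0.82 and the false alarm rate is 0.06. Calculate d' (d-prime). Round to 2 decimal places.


d' = z(HR) - z(FAR)
z(0.82) = 0.9154
z(0.06) = -1.5548
d' = 0.9154 - -1.5548
= 2.47


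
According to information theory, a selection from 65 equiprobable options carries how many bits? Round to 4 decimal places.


H = log2(n)
H = log2(65)
= 6.0224


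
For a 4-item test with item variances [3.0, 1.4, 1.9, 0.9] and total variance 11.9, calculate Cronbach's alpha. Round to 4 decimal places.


alpha = (k/(k-1)) * (1 - sum(s_i^2)/s_total^2)
sum(item variances) = 7.2
k/(k-1) = 4/3 = 1.333333
1 - 7.2/11.9 = 1 - 0.605042 = 0.394958
alpha = 1.333333 * 0.394958
= 0.5266


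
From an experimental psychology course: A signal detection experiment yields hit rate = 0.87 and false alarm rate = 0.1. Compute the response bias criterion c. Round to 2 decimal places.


c = -0.5 * (z(HR) + z(FAR))
z(0.87) = 1.1264
z(0.1) = -1.2816
c = -0.5 * (1.1264 + -1.2816)
= -0.5 * -0.1552
= 0.08


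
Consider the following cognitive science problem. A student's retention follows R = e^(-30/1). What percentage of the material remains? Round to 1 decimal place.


R = e^(-t/S)
-t/S = -30/1 = -30.0
R = e^(-30.0) = 0.0
Percentage = 0.0 * 100
= 0.0


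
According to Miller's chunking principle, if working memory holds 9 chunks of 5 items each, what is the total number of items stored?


Total items = chunks * items_per_chunk
= 9 * 5
= 45


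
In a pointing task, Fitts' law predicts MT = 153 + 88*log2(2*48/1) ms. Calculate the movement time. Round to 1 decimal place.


MT = 153 + 88 * log2(2*48/1)
2D/W = 96.0
log2(96.0) = 6.585
MT = 153 + 88 * 6.585
= 732.5 ms


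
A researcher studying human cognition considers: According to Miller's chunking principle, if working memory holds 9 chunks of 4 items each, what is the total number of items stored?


Total items = chunks * items_per_chunk
= 9 * 4
= 36


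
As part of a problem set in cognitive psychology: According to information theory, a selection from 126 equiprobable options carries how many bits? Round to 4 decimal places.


H = log2(n)
H = log2(126)
= 6.9773


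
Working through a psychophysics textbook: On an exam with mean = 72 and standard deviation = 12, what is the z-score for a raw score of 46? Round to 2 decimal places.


z = (X - mu) / sigma
= (46 - 72) / 12
= -26 / 12
= -2.17


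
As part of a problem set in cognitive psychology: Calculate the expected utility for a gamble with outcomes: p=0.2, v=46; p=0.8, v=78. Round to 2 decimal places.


EU = sum(p_i * v_i)
0.2 * 46 = 9.2
0.8 * 78 = 62.4
EU = 9.2 + 62.4
= 71.60


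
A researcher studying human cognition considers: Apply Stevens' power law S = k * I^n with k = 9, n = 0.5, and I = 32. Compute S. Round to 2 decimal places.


S = 9 * 32^0.5
32^0.5 = 5.6569
S = 9 * 5.6569
= 50.91


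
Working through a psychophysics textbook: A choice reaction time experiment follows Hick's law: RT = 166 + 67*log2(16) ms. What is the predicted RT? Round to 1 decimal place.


RT = 166 + 67 * log2(16)
log2(16) = 4.0
RT = 166 + 67 * 4.0
= 166 + 268.0
= 434.0 ms


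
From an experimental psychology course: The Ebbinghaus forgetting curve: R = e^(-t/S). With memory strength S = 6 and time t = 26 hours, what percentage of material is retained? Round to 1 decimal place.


R = e^(-t/S)
-t/S = -26/6 = -4.333333
R = e^(-4.333333) = 0.013124
Percentage = 0.013124 * 100
= 1.3


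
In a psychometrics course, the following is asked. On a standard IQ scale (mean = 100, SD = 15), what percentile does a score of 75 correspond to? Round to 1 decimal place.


z = (IQ - mean) / SD
z = (75 - 100) / 15 = -1.6667
Percentile = Phi(-1.6667) * 100
Phi(-1.6667) = 0.047787
= 4.8


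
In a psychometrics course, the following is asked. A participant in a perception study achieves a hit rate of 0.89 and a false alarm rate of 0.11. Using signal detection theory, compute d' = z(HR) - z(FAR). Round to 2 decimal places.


d' = z(HR) - z(FAR)
z(0.89) = 1.2265
z(0.11) = -1.2265
d' = 1.2265 - -1.2265
= 2.45


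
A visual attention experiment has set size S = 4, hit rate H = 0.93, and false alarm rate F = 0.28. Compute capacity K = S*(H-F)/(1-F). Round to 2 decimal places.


K = S * (H - F) / (1 - F)
H - F = 0.65
1 - F = 0.72
K = 4 * 0.65 / 0.72
= 3.61


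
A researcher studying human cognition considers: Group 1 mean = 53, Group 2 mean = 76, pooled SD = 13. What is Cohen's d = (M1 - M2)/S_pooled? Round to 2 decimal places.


Cohen's d = (M1 - M2) / S_pooled
= (53 - 76) / 13
= -23 / 13
= -1.77


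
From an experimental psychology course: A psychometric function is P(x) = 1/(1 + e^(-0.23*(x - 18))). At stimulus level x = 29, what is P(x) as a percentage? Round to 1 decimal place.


P(x) = 1/(1 + e^(-0.23*(29 - 18)))
Exponent = -0.23 * 11 = -2.53
e^(-2.53) = 0.079659
P = 1/(1 + 0.079659) = 0.926218
Percentage = 92.6


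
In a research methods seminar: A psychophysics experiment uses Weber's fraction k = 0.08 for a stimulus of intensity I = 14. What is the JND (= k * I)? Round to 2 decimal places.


JND = k * I
JND = 0.08 * 14
= 1.12


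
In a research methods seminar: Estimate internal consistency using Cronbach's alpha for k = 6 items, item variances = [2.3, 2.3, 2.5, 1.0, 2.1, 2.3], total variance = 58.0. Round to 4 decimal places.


alpha = (k/(k-1)) * (1 - sum(s_i^2)/s_total^2)
sum(item variances) = 12.5
k/(k-1) = 6/5 = 1.2
1 - 12.5/58.0 = 1 - 0.215517 = 0.784483
alpha = 1.2 * 0.784483
= 0.9414


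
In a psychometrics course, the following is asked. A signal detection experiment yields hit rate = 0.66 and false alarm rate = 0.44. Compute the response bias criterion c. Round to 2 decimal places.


c = -0.5 * (z(HR) + z(FAR))
z(0.66) = 0.4125
z(0.44) = -0.151
c = -0.5 * (0.4125 + -0.151)
= -0.5 * 0.2615
= -0.13


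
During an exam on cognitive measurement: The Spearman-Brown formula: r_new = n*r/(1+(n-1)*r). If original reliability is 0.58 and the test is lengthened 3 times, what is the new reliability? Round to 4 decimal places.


r_new = n*r / (1 + (n-1)*r)
Numerator = 3 * 0.58 = 1.74
Denominator = 1 + 2 * 0.58 = 2.16
r_new = 1.74 / 2.16
= 0.8056


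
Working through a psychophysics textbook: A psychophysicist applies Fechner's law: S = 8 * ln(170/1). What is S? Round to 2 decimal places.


S = 8 * ln(170/1)
I/I0 = 170.0
ln(170.0) = 5.1358
S = 8 * 5.1358
= 41.09


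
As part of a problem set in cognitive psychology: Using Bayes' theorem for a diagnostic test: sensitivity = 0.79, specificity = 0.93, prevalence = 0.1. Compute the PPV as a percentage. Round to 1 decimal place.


PPV = (sens * prev) / (sens * prev + (1-spec) * (1-prev))
Numerator = 0.79 * 0.1 = 0.079
P(positive and no disease) = (1 - spec) * (1 - prev) = (1 - 0.93) * (1 - 0.1) = 0.063
Denominator = 0.079 + 0.063 = 0.142
PPV = 0.079 / 0.142 = 0.556338
As percentage = 55.6


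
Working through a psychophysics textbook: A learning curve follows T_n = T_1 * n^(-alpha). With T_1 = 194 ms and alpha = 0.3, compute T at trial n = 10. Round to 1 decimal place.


T_n = 194 * 10^(-0.3)
10^(-0.3) = 0.501187
T_n = 194 * 0.501187
= 97.2 ms


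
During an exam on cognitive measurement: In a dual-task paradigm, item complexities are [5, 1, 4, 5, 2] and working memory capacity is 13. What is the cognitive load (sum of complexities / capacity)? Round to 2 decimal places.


Total complexity = 5 + 1 + 4 + 5 + 2 = 17
Load = total / capacity = 17 / 13
= 1.31


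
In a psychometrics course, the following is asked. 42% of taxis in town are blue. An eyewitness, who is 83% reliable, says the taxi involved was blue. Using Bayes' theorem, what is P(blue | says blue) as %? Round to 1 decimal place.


P(blue | says blue) = P(says blue | blue)*P(blue) / [P(says blue | blue)*P(blue) + P(says blue | not blue)*P(not blue)]
Numerator = 0.83 * 0.42 = 0.3486
False identification = 0.17 * 0.58 = 0.0986
P = 0.3486 / (0.3486 + 0.0986)
= 0.3486 / 0.4472
As percentage = 78.0


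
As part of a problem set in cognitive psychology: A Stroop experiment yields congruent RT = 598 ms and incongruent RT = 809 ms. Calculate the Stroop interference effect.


Stroop effect = RT(incongruent) - RT(congruent)
= 809 - 598
= 211 ms


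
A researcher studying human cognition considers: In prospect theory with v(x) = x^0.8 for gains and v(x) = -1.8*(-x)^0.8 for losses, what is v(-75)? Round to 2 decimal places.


Since x = -75 < 0, use v(x) = -lambda*(-x)^alpha
(-x) = 75
75^0.8 = 31.6263
v(-75) = -1.8 * 31.6263
= -56.93


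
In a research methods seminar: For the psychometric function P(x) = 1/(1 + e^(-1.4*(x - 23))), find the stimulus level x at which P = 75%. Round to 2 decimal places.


At P = 0.75: 0.75 = 1/(1 + e^(-k*(x-x0)))
Solving: e^(-k*(x-x0)) = 1/3
x = x0 + ln(3)/k
ln(3) = 1.0986
x = 23 + 1.0986/1.4
= 23 + 0.7847
= 23.78


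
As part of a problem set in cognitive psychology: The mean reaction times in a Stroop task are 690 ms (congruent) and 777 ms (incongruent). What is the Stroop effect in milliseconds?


Stroop effect = RT(incongruent) - RT(congruent)
= 777 - 690
= 87 ms


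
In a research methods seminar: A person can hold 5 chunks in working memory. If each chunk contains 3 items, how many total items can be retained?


Total items = chunks * items_per_chunk
= 5 * 3
= 15


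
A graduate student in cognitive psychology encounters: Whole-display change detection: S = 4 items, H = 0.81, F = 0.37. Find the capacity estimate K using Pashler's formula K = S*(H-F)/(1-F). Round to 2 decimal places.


K = S * (H - F) / (1 - F)
H - F = 0.44
1 - F = 0.63
K = 4 * 0.44 / 0.63
= 2.79


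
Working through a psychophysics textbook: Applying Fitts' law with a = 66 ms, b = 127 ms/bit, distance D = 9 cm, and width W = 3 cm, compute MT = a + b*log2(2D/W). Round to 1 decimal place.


MT = 66 + 127 * log2(2*9/3)
2D/W = 6.0
log2(6.0) = 2.585
MT = 66 + 127 * 2.585
= 394.3 ms


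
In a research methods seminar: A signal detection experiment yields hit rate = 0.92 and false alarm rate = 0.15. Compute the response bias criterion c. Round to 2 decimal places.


c = -0.5 * (z(HR) + z(FAR))
z(0.92) = 1.4051
z(0.15) = -1.0364
c = -0.5 * (1.4051 + -1.0364)
= -0.5 * 0.3687
= -0.18


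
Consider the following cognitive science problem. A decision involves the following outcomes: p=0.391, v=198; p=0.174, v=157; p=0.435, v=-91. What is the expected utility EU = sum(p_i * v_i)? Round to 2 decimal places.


EU = sum(p_i * v_i)
0.391 * 198 = 77.418
0.174 * 157 = 27.318
0.435 * -91 = -39.585
EU = 77.418 + 27.318 + -39.585
= 65.15


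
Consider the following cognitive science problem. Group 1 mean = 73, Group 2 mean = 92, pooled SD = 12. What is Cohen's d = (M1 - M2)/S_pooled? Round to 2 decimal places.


Cohen's d = (M1 - M2) / S_pooled
= (73 - 92) / 12
= -19 / 12
= -1.58


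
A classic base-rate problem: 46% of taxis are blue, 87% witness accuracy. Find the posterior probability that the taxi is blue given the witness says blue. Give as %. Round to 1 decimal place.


P(blue | says blue) = P(says blue | blue)*P(blue) / [P(says blue | blue)*P(blue) + P(says blue | not blue)*P(not blue)]
Numerator = 0.87 * 0.46 = 0.4002
False identification = 0.13 * 0.54 = 0.0702
P = 0.4002 / (0.4002 + 0.0702)
= 0.4002 / 0.4704
As percentage = 85.1


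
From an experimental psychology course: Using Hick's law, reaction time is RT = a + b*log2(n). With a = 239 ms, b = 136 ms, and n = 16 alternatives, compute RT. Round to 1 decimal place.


RT = 239 + 136 * log2(16)
log2(16) = 4.0
RT = 239 + 136 * 4.0
= 239 + 544.0
= 783.0 ms


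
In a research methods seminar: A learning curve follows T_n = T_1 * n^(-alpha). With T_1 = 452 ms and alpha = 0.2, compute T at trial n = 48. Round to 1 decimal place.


T_n = 452 * 48^(-0.2)
48^(-0.2) = 0.461054
T_n = 452 * 0.461054
= 208.4 ms


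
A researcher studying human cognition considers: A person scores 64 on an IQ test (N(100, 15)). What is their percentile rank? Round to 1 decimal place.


z = (IQ - mean) / SD
z = (64 - 100) / 15 = -2.4
Percentile = Phi(-2.4) * 100
Phi(-2.4) = 0.008198
= 0.8


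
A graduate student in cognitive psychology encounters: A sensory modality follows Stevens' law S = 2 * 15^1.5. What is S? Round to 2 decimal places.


S = 2 * 15^1.5
15^1.5 = 58.0948
S = 2 * 58.0948
= 116.19


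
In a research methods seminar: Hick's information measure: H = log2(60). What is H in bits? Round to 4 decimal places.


H = log2(n)
H = log2(60)
= 5.9069


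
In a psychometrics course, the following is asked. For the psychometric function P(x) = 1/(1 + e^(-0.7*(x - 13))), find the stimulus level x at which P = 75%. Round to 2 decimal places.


At P = 0.75: 0.75 = 1/(1 + e^(-k*(x-x0)))
Solving: e^(-k*(x-x0)) = 1/3
x = x0 + ln(3)/k
ln(3) = 1.0986
x = 13 + 1.0986/0.7
= 13 + 1.5694
= 14.57


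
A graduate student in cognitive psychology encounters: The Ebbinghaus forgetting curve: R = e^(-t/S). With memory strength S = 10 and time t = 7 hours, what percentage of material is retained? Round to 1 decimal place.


R = e^(-t/S)
-t/S = -7/10 = -0.7
R = e^(-0.7) = 0.496585
Percentage = 0.496585 * 100
= 49.7


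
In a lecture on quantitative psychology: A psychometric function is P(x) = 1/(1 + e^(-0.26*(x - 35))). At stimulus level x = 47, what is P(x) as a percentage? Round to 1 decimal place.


P(x) = 1/(1 + e^(-0.26*(47 - 35)))
Exponent = -0.26 * 12 = -3.12
e^(-3.12) = 0.044157
P = 1/(1 + 0.044157) = 0.95771
Percentage = 95.8


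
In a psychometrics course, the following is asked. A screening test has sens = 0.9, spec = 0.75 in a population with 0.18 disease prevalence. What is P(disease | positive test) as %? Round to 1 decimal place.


PPV = (sens * prev) / (sens * prev + (1-spec) * (1-prev))
Numerator = 0.9 * 0.18 = 0.162
P(positive and no disease) = (1 - spec) * (1 - prev) = (1 - 0.75) * (1 - 0.18) = 0.205
Denominator = 0.162 + 0.205 = 0.367
PPV = 0.162 / 0.367 = 0.441417
As percentage = 44.1


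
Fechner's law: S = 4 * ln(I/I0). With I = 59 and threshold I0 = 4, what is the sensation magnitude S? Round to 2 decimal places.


S = 4 * ln(59/4)
I/I0 = 14.75
ln(14.75) = 2.6912
S = 4 * 2.6912
= 10.76


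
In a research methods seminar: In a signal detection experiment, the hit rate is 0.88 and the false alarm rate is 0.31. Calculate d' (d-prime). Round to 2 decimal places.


d' = z(HR) - z(FAR)
z(0.88) = 1.175
z(0.31) = -0.4959
d' = 1.175 - -0.4959
= 1.67


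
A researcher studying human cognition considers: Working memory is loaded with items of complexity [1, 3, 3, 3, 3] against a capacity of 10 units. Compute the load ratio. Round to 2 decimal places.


Total complexity = 1 + 3 + 3 + 3 + 3 = 13
Load = total / capacity = 13 / 10
= 1.30


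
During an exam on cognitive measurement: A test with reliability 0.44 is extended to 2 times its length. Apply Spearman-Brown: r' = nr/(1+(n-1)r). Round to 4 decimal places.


r_new = n*r / (1 + (n-1)*r)
Numerator = 2 * 0.44 = 0.88
Denominator = 1 + 1 * 0.44 = 1.44
r_new = 0.88 / 1.44
= 0.6111


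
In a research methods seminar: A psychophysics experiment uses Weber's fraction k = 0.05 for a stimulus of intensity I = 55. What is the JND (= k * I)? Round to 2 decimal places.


JND = k * I
JND = 0.05 * 55
= 2.75


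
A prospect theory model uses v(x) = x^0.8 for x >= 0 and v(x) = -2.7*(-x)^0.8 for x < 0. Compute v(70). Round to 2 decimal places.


Since x = 70 >= 0, use v(x) = x^0.8
70^0.8 = 29.9281
v(70) = 29.93


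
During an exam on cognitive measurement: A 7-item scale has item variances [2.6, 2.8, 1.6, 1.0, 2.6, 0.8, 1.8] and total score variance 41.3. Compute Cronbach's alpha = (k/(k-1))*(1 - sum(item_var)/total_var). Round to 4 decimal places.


alpha = (k/(k-1)) * (1 - sum(s_i^2)/s_total^2)
sum(item variances) = 13.2
k/(k-1) = 7/6 = 1.166667
1 - 13.2/41.3 = 1 - 0.319613 = 0.680387
alpha = 1.166667 * 0.680387
= 0.7938


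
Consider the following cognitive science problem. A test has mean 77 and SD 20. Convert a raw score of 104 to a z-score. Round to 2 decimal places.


z = (X - mu) / sigma
= (104 - 77) / 20
= 27 / 20
= 1.35


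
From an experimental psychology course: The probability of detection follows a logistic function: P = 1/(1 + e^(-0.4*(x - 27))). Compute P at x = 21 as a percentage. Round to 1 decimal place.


P(x) = 1/(1 + e^(-0.4*(21 - 27)))
Exponent = -0.4 * -6 = 2.4
e^(2.4) = 11.023176
P = 1/(1 + 11.023176) = 0.083173
Percentage = 8.3


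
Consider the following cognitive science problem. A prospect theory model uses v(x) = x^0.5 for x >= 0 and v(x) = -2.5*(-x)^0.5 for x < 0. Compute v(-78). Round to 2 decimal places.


Since x = -78 < 0, use v(x) = -lambda*(-x)^alpha
(-x) = 78
78^0.5 = 8.8318
v(-78) = -2.5 * 8.8318
= -22.08


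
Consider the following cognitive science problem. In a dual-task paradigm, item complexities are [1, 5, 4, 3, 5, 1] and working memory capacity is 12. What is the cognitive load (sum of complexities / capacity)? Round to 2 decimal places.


Total complexity = 1 + 5 + 4 + 3 + 5 + 1 = 19
Load = total / capacity = 19 / 12
= 1.58


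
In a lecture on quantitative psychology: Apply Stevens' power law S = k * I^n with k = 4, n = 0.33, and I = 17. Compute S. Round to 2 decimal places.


S = 4 * 17^0.33
17^0.33 = 2.5471
S = 4 * 2.5471
= 10.19


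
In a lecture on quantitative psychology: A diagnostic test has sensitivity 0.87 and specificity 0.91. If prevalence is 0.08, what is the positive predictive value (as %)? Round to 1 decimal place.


PPV = (sens * prev) / (sens * prev + (1-spec) * (1-prev))
Numerator = 0.87 * 0.08 = 0.0696
P(positive and no disease) = (1 - spec) * (1 - prev) = (1 - 0.91) * (1 - 0.08) = 0.0828
Denominator = 0.0696 + 0.0828 = 0.1524
PPV = 0.0696 / 0.1524 = 0.456693
As percentage = 45.7


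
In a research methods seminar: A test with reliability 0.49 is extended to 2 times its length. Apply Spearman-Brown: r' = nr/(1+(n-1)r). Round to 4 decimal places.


r_new = n*r / (1 + (n-1)*r)
Numerator = 2 * 0.49 = 0.98
Denominator = 1 + 1 * 0.49 = 1.49
r_new = 0.98 / 1.49
= 0.6577


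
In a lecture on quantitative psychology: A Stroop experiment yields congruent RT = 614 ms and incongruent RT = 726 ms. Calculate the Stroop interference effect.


Stroop effect = RT(incongruent) - RT(congruent)
= 726 - 614
= 112 ms


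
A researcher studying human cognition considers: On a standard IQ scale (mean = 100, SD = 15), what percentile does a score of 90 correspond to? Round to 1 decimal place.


z = (IQ - mean) / SD
z = (90 - 100) / 15 = -0.6667
Percentile = Phi(-0.6667) * 100
Phi(-0.6667) = 0.252482
= 25.2


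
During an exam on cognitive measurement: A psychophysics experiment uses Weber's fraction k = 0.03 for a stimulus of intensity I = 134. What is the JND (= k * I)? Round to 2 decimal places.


JND = k * I
JND = 0.03 * 134
= 4.02


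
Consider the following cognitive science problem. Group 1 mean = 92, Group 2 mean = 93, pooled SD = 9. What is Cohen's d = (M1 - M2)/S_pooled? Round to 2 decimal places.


Cohen's d = (M1 - M2) / S_pooled
= (92 - 93) / 9
= -1 / 9
= -0.11


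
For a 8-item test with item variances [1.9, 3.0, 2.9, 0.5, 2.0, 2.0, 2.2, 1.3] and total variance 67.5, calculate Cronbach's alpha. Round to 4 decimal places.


alpha = (k/(k-1)) * (1 - sum(s_i^2)/s_total^2)
sum(item variances) = 15.8
k/(k-1) = 8/7 = 1.142857
1 - 15.8/67.5 = 1 - 0.234074 = 0.765926
alpha = 1.142857 * 0.765926
= 0.8753


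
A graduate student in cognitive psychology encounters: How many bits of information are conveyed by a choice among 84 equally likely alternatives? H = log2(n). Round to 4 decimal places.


H = log2(n)
H = log2(84)
= 6.3923


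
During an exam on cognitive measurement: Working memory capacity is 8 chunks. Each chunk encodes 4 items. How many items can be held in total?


Total items = chunks * items_per_chunk
= 8 * 4
= 32


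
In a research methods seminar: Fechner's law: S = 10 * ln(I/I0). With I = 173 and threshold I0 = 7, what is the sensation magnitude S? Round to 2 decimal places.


S = 10 * ln(173/7)
I/I0 = 24.714286
ln(24.714286) = 3.2074
S = 10 * 3.2074
= 32.07


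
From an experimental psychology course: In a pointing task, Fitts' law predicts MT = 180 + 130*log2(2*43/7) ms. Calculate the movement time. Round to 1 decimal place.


MT = 180 + 130 * log2(2*43/7)
2D/W = 12.285714
log2(12.285714) = 3.6189
MT = 180 + 130 * 3.6189
= 650.5 ms


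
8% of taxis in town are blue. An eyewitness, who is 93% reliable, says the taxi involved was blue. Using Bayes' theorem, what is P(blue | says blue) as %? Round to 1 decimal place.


P(blue | says blue) = P(says blue | blue)*P(blue) / [P(says blue | blue)*P(blue) + P(says blue | not blue)*P(not blue)]
Numerator = 0.93 * 0.08 = 0.0744
False identification = 0.07 * 0.92 = 0.0644
P = 0.0744 / (0.0744 + 0.0644)
= 0.0744 / 0.1388
As percentage = 53.6


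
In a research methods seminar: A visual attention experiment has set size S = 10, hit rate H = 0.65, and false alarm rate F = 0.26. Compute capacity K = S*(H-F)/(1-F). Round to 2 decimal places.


K = S * (H - F) / (1 - F)
H - F = 0.39
1 - F = 0.74
K = 10 * 0.39 / 0.74
= 5.27


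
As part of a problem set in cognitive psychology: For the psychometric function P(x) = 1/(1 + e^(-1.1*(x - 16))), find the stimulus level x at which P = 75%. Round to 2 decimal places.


At P = 0.75: 0.75 = 1/(1 + e^(-k*(x-x0)))
Solving: e^(-k*(x-x0)) = 1/3
x = x0 + ln(3)/k
ln(3) = 1.0986
x = 16 + 1.0986/1.1
= 16 + 0.9987
= 17.00
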